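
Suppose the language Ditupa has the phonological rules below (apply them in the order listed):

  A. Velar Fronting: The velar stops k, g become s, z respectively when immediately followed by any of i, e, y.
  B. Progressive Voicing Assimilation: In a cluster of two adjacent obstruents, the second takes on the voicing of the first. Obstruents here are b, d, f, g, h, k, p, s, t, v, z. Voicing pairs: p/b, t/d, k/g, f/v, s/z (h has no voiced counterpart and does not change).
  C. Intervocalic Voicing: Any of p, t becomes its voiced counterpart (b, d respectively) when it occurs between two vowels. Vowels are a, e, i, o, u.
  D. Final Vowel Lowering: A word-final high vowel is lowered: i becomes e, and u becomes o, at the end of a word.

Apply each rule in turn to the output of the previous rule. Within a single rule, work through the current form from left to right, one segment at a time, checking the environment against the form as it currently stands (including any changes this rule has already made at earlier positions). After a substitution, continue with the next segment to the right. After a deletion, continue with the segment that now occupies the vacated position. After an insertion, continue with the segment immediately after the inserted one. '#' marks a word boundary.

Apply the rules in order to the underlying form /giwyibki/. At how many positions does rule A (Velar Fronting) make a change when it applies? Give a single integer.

2

A Velar Fronting: [giwyibki] → [ziwyibsi]
B Progressive Voicing Assimilation: [ziwyibsi] → [ziwyibzi]
C Intervocalic Voicing: no change — [ziwyibzi]
D Final Vowel Lowering: [ziwyibzi] → [ziwyibze]
Rule A changed 2 position(s).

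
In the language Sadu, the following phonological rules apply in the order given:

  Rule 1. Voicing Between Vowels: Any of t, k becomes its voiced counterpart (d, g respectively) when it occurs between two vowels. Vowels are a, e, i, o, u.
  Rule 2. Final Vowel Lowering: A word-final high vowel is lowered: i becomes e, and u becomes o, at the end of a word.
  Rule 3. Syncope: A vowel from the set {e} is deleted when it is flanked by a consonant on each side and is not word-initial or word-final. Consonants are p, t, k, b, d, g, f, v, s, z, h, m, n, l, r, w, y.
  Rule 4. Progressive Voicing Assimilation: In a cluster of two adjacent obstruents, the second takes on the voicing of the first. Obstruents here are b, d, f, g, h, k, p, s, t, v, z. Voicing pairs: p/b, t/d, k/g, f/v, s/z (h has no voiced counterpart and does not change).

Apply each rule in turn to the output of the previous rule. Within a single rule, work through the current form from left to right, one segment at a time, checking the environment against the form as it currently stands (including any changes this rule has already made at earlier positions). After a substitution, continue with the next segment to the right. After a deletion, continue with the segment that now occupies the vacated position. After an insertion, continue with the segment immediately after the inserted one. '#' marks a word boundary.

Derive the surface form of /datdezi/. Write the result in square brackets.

Rule 1 Voicing Between Vowels: no change — [datdezi]
Rule 2 Final Vowel Lowering: [datdezi] → [datdeze]
Rule 3 Syncope: [datdeze] → [datdze]
Rule 4 Progressive Voicing Assimilation: [datdze] → [dattse]

[dattse]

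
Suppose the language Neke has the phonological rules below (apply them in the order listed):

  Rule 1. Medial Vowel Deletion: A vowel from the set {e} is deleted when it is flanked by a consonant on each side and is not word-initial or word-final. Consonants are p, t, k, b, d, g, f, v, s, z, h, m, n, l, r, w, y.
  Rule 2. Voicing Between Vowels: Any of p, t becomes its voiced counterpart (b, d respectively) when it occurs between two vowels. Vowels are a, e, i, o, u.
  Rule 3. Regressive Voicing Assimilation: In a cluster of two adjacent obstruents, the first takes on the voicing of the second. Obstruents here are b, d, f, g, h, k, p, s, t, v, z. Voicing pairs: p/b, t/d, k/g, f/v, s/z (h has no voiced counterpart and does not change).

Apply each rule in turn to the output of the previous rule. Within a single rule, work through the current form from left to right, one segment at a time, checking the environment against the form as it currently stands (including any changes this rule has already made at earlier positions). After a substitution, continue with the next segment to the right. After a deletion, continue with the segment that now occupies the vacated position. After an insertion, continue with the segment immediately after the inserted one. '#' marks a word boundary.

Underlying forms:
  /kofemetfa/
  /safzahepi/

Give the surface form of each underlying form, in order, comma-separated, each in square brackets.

/kofemetfa/:
  Rule 1 Medial Vowel Deletion: [kofemetfa] → [kofmtfa]
  Rule 2 Voicing Between Vowels: no change — [kofmtfa]
  Rule 3 Regressive Voicing Assimilation: no change — [kofmtfa]
/safzahepi/:
  Rule 1 Medial Vowel Deletion: [safzahepi] → [safzahpi]
  Rule 2 Voicing Between Vowels: no change — [safzahpi]
  Rule 3 Regressive Voicing Assimilation: [safzahpi] → [savzahpi]

[kofmtfa], [savzahpi]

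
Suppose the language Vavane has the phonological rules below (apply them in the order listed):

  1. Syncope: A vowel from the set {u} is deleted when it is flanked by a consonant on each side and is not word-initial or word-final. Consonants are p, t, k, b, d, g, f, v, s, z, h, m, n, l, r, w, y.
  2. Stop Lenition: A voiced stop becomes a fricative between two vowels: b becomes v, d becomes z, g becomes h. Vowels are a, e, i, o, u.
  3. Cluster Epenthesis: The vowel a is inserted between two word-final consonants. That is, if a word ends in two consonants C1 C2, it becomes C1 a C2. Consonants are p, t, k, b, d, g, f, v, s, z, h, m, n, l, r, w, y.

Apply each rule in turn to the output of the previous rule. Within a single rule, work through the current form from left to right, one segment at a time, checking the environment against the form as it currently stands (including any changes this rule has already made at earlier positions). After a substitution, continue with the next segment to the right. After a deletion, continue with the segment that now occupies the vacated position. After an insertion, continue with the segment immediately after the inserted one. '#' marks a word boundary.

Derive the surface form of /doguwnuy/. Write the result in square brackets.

[dogwnay]

1 Syncope: [doguwnuy] → [dogwny]
2 Stop Lenition: no change — [dogwny]
3 Cluster Epenthesis: [dogwny] → [dogwnay]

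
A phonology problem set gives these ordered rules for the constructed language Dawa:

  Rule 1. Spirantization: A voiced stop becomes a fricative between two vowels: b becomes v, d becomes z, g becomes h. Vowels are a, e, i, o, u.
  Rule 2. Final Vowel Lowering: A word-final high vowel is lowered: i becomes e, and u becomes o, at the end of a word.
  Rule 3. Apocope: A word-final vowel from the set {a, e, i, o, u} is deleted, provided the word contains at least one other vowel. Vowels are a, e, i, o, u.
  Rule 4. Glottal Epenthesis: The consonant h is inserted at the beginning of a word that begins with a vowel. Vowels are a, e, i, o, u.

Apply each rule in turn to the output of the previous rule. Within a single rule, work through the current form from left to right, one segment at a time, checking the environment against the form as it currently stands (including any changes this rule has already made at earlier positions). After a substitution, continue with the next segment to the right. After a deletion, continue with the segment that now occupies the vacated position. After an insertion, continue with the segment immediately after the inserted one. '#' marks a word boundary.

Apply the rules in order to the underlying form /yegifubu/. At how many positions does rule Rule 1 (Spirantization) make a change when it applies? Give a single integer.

2

Rule 1 Spirantization: [yegifubu] → [yehifuvu]
Rule 2 Final Vowel Lowering: [yehifuvu] → [yehifuvo]
Rule 3 Apocope: [yehifuvo] → [yehifuv]
Rule 4 Glottal Epenthesis: no change — [yehifuv]
Rule Rule 1 changed 2 position(s).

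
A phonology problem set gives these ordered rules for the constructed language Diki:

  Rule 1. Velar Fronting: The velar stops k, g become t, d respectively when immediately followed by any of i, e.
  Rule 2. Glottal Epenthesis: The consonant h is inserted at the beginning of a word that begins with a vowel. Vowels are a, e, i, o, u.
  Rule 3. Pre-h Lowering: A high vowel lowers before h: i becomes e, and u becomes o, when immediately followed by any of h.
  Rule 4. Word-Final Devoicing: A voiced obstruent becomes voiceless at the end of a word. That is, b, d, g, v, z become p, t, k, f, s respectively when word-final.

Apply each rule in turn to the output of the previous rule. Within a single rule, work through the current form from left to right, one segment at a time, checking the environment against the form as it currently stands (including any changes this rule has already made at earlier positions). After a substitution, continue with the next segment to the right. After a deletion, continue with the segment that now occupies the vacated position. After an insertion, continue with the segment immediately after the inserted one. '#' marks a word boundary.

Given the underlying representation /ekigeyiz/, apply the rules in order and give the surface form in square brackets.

[hetideyis]

Rule 1 Velar Fronting: [ekigeyiz] → [etideyiz]
Rule 2 Glottal Epenthesis: [etideyiz] → [hetideyiz]
Rule 3 Pre-h Lowering: no change — [hetideyiz]
Rule 4 Word-Final Devoicing: [hetideyiz] → [hetideyis]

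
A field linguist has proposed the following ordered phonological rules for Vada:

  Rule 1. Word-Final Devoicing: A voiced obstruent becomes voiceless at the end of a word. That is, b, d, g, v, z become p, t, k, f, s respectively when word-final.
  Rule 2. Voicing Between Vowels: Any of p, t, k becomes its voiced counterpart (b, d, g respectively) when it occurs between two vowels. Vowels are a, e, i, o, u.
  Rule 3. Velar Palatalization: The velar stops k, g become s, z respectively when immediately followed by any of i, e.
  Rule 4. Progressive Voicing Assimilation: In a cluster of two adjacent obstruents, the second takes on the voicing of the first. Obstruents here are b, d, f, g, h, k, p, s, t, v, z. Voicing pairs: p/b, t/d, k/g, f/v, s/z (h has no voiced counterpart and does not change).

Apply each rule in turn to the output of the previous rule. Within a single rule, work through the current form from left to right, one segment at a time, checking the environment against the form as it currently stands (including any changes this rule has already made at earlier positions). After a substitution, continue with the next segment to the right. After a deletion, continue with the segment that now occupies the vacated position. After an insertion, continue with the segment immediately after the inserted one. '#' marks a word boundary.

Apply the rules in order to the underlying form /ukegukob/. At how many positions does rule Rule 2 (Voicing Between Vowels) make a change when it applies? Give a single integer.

2

Rule 1 Word-Final Devoicing: [ukegukob] → [ukegukop]
Rule 2 Voicing Between Vowels: [ukegukop] → [ugegugop]
Rule 3 Velar Palatalization: [ugegugop] → [uzegugop]
Rule 4 Progressive Voicing Assimilation: no change — [uzegugop]
Rule Rule 2 changed 2 position(s).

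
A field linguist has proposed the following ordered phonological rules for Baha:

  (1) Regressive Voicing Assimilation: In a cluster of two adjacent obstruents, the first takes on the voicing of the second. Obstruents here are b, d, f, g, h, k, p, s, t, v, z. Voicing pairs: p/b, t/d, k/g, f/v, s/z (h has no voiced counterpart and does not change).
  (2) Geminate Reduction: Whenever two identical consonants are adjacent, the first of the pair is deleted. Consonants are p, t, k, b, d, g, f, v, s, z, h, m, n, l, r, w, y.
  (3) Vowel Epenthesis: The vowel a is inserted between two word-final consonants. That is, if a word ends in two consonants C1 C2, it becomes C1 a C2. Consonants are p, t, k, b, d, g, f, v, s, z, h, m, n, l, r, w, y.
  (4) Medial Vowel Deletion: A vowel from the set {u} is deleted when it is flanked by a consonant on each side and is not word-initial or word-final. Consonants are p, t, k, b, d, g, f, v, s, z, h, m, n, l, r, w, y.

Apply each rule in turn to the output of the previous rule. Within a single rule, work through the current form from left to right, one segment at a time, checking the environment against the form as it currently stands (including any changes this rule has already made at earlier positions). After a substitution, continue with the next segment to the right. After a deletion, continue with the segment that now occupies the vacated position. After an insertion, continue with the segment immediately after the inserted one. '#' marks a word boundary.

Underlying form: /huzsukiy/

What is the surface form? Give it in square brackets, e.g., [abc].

(1) Regressive Voicing Assimilation: [huzsukiy] → [hussukiy]
(2) Geminate Reduction: [hussukiy] → [husukiy]
(3) Vowel Epenthesis: no change — [husukiy]
(4) Medial Vowel Deletion: [husukiy] → [hskiy]

[hskiy]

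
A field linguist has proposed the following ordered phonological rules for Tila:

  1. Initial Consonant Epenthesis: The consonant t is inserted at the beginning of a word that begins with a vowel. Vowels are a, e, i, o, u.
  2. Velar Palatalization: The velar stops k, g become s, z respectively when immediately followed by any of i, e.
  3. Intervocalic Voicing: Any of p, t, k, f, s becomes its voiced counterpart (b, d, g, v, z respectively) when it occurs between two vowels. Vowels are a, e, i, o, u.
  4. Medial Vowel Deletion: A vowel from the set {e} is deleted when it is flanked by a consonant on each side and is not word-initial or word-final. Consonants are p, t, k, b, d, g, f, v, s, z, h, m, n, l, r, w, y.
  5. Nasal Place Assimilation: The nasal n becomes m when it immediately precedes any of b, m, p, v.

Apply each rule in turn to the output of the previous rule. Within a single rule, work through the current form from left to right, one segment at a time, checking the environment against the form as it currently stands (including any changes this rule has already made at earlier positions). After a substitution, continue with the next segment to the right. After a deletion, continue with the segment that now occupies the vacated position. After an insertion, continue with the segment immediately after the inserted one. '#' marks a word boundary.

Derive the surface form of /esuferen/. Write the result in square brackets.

1 Initial Consonant Epenthesis: [esuferen] → [tesuferen]
2 Velar Palatalization: no change — [tesuferen]
3 Intervocalic Voicing: [tesuferen] → [tezuveren]
4 Medial Vowel Deletion: [tezuveren] → [tzuvrn]
5 Nasal Place Assimilation: no change — [tzuvrn]

[tzuvrn]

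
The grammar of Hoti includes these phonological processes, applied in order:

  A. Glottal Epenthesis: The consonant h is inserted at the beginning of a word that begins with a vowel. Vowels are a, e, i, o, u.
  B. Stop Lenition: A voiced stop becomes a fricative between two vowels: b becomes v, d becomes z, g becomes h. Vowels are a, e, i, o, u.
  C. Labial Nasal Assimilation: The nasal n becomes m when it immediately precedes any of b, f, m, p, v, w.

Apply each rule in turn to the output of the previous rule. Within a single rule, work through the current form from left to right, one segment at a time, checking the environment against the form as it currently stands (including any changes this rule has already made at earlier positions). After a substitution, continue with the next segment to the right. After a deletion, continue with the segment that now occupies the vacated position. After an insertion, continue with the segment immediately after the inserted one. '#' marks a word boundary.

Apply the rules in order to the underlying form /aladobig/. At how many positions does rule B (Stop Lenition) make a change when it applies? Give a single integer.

A Glottal Epenthesis: [aladobig] → [haladobig]
B Stop Lenition: [haladobig] → [halazovig]
C Labial Nasal Assimilation: no change — [halazovig]
Rule B changed 2 position(s).

2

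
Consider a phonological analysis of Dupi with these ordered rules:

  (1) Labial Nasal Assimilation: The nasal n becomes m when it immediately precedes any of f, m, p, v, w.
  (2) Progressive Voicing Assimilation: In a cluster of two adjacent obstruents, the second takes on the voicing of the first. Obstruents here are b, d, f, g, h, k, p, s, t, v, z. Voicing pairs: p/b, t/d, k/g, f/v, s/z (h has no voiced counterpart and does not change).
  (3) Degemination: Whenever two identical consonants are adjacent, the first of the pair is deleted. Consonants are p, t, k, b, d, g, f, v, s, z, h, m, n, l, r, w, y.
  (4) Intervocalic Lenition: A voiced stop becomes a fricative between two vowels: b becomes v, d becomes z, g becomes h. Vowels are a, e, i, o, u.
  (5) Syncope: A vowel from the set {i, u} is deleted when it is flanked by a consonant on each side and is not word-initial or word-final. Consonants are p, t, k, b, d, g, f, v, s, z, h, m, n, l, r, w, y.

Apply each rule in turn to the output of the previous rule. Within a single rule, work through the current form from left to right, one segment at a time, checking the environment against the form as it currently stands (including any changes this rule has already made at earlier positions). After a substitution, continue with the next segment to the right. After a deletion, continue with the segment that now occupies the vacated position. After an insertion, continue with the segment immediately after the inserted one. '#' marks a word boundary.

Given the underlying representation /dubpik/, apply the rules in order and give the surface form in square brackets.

[dvk]

(1) Labial Nasal Assimilation: no change — [dubpik]
(2) Progressive Voicing Assimilation: [dubpik] → [dubbik]
(3) Degemination: [dubbik] → [dubik]
(4) Intervocalic Lenition: [dubik] → [duvik]
(5) Syncope: [duvik] → [dvk]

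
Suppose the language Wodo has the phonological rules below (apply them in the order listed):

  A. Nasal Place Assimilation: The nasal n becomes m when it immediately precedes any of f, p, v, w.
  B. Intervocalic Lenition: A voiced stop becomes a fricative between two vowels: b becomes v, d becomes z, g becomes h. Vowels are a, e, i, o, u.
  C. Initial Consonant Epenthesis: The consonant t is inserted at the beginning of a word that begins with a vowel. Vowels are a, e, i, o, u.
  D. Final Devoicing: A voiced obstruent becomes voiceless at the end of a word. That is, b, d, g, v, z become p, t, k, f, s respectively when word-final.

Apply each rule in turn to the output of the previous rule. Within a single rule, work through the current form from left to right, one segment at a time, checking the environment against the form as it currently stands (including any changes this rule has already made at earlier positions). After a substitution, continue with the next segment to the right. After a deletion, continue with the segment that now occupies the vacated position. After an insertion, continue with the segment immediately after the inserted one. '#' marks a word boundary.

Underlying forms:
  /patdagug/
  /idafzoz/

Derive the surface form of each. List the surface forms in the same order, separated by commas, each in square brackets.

[patdahuk], [tizafzos]

/patdagug/:
  A Nasal Place Assimilation: no change — [patdagug]
  B Intervocalic Lenition: [patdagug] → [patdahug]
  C Initial Consonant Epenthesis: no change — [patdahug]
  D Final Devoicing: [patdahug] → [patdahuk]
/idafzoz/:
  A Nasal Place Assimilation: no change — [idafzoz]
  B Intervocalic Lenition: [idafzoz] → [izafzoz]
  C Initial Consonant Epenthesis: [izafzoz] → [tizafzoz]
  D Final Devoicing: [tizafzoz] → [tizafzos]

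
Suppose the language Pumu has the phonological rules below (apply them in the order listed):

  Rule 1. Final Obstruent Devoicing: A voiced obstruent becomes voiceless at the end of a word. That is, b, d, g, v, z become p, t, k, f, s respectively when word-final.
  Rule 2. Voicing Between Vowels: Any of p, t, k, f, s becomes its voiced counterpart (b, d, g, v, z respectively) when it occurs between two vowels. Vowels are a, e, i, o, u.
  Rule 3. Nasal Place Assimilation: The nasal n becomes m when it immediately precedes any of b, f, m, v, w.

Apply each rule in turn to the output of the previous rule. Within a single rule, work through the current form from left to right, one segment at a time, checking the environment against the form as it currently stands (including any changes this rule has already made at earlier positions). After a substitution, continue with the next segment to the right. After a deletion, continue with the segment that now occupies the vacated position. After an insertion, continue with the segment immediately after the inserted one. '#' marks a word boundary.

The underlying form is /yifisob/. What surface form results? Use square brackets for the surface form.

Rule 1 Final Obstruent Devoicing: [yifisob] → [yifisop]
Rule 2 Voicing Between Vowels: [yifisop] → [yivizop]
Rule 3 Nasal Place Assimilation: no change — [yivizop]

[yivizop]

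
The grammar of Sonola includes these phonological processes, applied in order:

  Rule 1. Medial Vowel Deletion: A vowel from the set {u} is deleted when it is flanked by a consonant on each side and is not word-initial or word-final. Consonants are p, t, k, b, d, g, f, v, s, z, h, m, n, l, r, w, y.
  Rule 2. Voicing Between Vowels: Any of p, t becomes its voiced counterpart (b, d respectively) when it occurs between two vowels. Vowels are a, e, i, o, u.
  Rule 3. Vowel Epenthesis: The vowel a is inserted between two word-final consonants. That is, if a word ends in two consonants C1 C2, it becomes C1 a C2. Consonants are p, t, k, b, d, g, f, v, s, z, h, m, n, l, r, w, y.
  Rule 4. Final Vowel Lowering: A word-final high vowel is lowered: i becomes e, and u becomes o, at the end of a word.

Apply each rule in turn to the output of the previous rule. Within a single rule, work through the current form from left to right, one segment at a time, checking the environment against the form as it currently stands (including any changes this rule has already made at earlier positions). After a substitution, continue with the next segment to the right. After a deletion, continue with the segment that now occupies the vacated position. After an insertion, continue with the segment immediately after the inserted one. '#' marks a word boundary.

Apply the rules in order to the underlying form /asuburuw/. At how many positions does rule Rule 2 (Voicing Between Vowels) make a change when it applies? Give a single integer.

0

Rule 1 Medial Vowel Deletion: [asuburuw] → [asbrw]
Rule 2 Voicing Between Vowels: no change — [asbrw]
Rule 3 Vowel Epenthesis: [asbrw] → [asbraw]
Rule 4 Final Vowel Lowering: no change — [asbraw]
Rule Rule 2 changed 0 position(s).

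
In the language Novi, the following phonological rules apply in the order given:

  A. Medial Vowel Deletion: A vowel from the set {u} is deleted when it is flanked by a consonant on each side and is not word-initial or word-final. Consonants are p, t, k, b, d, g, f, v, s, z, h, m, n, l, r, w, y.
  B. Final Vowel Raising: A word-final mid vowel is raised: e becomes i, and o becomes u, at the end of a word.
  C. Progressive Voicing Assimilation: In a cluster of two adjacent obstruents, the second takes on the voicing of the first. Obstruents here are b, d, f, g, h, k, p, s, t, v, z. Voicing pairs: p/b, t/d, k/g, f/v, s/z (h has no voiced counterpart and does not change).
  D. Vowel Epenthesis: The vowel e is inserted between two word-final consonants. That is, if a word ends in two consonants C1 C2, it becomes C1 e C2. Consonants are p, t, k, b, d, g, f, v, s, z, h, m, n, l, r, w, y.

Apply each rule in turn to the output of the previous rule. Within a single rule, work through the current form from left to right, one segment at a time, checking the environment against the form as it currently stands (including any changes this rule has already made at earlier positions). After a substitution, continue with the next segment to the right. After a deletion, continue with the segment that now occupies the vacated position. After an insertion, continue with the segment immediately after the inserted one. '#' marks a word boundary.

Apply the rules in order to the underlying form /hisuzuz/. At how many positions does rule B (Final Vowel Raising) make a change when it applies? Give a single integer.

A Medial Vowel Deletion: [hisuzuz] → [hiszz]
B Final Vowel Raising: no change — [hiszz]
C Progressive Voicing Assimilation: [hiszz] → [hisss]
D Vowel Epenthesis: [hisss] → [hisses]
Rule B changed 0 position(s).

0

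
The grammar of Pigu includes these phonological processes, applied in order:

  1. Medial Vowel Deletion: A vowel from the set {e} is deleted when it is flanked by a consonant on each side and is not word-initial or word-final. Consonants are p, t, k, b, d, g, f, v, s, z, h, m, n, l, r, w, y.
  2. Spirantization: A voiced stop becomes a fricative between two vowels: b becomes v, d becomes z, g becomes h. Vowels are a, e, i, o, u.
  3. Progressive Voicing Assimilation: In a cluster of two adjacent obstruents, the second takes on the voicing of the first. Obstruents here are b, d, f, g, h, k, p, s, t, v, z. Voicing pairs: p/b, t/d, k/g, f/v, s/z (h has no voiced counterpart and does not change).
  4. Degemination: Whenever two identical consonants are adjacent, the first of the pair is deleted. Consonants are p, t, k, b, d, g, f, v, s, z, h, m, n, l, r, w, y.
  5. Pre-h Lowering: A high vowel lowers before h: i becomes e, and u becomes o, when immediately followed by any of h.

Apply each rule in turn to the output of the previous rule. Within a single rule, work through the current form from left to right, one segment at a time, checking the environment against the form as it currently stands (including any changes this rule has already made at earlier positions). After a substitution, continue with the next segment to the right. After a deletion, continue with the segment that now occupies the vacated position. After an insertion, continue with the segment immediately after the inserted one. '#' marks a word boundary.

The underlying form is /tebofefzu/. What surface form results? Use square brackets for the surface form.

1 Medial Vowel Deletion: [tebofefzu] → [tboffzu]
2 Spirantization: no change — [tboffzu]
3 Progressive Voicing Assimilation: [tboffzu] → [tpoffsu]
4 Degemination: [tpoffsu] → [tpofsu]
5 Pre-h Lowering: no change — [tpofsu]

[tpofsu]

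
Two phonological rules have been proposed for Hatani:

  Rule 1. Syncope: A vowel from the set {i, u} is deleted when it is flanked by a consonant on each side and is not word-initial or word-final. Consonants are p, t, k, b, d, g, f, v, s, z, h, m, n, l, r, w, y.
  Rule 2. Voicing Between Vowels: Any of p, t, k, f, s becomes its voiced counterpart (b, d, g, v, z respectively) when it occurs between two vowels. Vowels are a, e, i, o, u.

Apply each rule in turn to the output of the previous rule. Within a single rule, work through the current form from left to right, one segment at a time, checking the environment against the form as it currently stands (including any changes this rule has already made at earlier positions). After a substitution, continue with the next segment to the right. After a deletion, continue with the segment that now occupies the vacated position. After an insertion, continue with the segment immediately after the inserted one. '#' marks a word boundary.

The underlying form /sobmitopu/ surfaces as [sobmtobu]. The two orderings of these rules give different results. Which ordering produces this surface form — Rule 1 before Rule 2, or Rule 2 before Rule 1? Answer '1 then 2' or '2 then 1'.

1 then 2

Order 1 then 2:
  1 Syncope: [sobmitopu] → [sobmtopu]
  2 Voicing Between Vowels: [sobmtopu] → [sobmtobu]
  result: [sobmtobu]
Order 2 then 1:
  2 Voicing Between Vowels: [sobmitopu] → [sobmidobu]
  1 Syncope: [sobmidobu] → [sobmdobu]
  result: [sobmdobu]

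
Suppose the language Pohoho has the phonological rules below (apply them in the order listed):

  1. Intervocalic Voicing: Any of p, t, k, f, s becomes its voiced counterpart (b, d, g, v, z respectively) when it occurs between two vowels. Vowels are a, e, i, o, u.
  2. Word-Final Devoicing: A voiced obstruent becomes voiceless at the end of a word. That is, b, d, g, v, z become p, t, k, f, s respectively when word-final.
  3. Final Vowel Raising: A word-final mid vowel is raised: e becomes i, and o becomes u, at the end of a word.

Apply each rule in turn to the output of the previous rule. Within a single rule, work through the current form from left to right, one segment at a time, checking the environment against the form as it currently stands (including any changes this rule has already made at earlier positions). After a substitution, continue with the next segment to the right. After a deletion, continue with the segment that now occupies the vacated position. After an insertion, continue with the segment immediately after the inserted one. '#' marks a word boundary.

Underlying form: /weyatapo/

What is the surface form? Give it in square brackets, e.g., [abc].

1 Intervocalic Voicing: [weyatapo] → [weyadabo]
2 Word-Final Devoicing: no change — [weyadabo]
3 Final Vowel Raising: [weyadabo] → [weyadabu]

[weyadabu]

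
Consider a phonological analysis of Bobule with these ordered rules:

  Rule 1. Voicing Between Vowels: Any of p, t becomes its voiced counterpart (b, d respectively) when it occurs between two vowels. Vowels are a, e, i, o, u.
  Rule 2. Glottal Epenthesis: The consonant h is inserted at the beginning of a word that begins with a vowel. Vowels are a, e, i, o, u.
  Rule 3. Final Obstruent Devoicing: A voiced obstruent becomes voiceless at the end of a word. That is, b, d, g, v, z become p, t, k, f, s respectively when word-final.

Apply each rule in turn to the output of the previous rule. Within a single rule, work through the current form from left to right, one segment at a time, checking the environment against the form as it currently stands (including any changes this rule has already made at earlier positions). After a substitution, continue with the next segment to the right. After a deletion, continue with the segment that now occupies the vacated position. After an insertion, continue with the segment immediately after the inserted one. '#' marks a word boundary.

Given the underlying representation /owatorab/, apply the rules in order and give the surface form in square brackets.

Rule 1 Voicing Between Vowels: [owatorab] → [owadorab]
Rule 2 Glottal Epenthesis: [owadorab] → [howadorab]
Rule 3 Final Obstruent Devoicing: [howadorab] → [howadorap]

[howadorap]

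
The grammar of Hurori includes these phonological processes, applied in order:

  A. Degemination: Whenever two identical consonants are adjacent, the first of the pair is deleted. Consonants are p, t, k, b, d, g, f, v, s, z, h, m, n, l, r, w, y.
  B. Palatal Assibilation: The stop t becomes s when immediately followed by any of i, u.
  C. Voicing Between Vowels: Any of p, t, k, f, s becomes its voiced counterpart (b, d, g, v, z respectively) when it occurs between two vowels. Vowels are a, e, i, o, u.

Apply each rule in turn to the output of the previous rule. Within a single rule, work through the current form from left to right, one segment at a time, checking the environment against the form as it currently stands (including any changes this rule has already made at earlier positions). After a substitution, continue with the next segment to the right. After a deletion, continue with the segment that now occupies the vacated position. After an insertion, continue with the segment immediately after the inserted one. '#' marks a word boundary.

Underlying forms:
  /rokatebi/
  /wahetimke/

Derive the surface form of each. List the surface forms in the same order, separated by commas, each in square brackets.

/rokatebi/:
  A Degemination: no change — [rokatebi]
  B Palatal Assibilation: no change — [rokatebi]
  C Voicing Between Vowels: [rokatebi] → [rogadebi]
/wahetimke/:
  A Degemination: no change — [wahetimke]
  B Palatal Assibilation: [wahetimke] → [wahesimke]
  C Voicing Between Vowels: [wahesimke] → [wahezimke]

[rogadebi], [wahezimke]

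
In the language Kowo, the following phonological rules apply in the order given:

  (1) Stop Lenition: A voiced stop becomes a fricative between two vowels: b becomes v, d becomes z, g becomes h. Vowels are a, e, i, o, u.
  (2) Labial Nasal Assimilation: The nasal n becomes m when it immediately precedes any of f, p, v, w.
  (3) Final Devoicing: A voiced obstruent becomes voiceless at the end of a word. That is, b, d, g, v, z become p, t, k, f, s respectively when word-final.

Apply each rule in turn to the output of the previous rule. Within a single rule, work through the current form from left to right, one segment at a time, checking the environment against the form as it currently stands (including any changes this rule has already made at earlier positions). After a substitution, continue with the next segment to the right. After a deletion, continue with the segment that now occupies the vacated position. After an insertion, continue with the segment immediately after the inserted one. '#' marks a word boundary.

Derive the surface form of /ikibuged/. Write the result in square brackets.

[ikivuhet]

(1) Stop Lenition: [ikibuged] → [ikivuhed]
(2) Labial Nasal Assimilation: no change — [ikivuhed]
(3) Final Devoicing: [ikivuhed] → [ikivuhet]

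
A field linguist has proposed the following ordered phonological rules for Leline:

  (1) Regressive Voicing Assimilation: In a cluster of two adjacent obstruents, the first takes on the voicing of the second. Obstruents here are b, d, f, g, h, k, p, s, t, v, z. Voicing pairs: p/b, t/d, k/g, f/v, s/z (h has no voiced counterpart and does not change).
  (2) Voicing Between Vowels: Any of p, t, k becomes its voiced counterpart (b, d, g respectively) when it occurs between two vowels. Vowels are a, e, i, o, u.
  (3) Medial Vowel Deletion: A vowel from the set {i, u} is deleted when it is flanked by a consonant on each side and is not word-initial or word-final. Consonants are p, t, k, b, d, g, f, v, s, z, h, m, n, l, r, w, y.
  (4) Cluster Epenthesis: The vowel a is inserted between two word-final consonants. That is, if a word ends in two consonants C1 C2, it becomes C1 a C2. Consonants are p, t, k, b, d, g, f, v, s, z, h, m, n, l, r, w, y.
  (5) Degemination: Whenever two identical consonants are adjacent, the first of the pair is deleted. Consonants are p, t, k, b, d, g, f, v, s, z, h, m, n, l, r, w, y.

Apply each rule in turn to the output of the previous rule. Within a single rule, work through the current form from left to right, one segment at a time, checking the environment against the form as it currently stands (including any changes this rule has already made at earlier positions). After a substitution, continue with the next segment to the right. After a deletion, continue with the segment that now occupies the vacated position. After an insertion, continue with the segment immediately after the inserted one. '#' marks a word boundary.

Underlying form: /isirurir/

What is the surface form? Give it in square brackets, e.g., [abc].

(1) Regressive Voicing Assimilation: no change — [isirurir]
(2) Voicing Between Vowels: no change — [isirurir]
(3) Medial Vowel Deletion: [isirurir] → [isrrr]
(4) Cluster Epenthesis: [isrrr] → [isrrar]
(5) Degemination: [isrrar] → [israr]

[israr]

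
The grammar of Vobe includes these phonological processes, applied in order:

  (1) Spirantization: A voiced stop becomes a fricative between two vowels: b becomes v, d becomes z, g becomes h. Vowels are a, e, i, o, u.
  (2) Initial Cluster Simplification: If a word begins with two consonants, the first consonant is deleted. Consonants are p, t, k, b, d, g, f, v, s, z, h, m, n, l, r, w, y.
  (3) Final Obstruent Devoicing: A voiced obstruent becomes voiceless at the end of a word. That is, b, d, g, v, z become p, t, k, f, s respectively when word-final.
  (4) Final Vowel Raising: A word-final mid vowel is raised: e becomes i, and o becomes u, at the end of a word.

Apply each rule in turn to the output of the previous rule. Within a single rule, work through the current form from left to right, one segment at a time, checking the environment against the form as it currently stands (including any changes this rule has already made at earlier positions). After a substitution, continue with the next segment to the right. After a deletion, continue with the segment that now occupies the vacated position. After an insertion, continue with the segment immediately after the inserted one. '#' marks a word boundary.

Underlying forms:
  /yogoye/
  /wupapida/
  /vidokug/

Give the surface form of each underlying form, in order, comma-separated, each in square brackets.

[yohoyi], [wupapiza], [vizokuk]

/yogoye/:
  (1) Spirantization: [yogoye] → [yohoye]
  (2) Initial Cluster Simplification: no change — [yohoye]
  (3) Final Obstruent Devoicing: no change — [yohoye]
  (4) Final Vowel Raising: [yohoye] → [yohoyi]
/wupapida/:
  (1) Spirantization: [wupapida] → [wupapiza]
  (2) Initial Cluster Simplification: no change — [wupapiza]
  (3) Final Obstruent Devoicing: no change — [wupapiza]
  (4) Final Vowel Raising: no change — [wupapiza]
/vidokug/:
  (1) Spirantization: [vidokug] → [vizokug]
  (2) Initial Cluster Simplification: no change — [vizokug]
  (3) Final Obstruent Devoicing: [vizokug] → [vizokuk]
  (4) Final Vowel Raising: no change — [vizokuk]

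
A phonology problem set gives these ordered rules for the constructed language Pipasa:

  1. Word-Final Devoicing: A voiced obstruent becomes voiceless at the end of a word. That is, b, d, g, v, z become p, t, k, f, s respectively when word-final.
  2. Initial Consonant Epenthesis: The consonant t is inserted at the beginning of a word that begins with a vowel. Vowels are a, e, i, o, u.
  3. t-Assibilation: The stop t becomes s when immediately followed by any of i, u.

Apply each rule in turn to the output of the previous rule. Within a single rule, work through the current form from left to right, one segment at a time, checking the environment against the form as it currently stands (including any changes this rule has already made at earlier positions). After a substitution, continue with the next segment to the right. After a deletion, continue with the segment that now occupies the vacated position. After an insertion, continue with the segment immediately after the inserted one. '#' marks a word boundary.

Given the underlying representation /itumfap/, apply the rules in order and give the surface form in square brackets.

1 Word-Final Devoicing: no change — [itumfap]
2 Initial Consonant Epenthesis: [itumfap] → [titumfap]
3 t-Assibilation: [titumfap] → [sisumfap]

[sisumfap]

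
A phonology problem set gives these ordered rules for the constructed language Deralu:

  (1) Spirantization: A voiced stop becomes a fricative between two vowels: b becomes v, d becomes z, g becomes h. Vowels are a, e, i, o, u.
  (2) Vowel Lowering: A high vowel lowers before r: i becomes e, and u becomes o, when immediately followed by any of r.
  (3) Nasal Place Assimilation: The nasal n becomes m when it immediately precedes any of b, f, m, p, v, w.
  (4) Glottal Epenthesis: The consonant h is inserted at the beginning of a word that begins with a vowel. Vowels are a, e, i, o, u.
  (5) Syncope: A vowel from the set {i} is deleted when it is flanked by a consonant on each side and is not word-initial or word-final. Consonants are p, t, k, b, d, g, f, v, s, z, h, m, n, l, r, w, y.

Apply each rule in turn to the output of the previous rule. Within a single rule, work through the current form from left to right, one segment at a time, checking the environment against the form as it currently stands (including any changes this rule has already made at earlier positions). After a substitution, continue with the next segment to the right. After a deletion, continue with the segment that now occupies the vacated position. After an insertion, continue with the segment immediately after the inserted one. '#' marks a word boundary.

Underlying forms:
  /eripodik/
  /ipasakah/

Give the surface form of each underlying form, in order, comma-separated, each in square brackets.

[herpozk], [hpasakah]

/eripodik/:
  (1) Spirantization: [eripodik] → [eripozik]
  (2) Vowel Lowering: no change — [eripozik]
  (3) Nasal Place Assimilation: no change — [eripozik]
  (4) Glottal Epenthesis: [eripozik] → [heripozik]
  (5) Syncope: [heripozik] → [herpozk]
/ipasakah/:
  (1) Spirantization: no change — [ipasakah]
  (2) Vowel Lowering: no change — [ipasakah]
  (3) Nasal Place Assimilation: no change — [ipasakah]
  (4) Glottal Epenthesis: [ipasakah] → [hipasakah]
  (5) Syncope: [hipasakah] → [hpasakah]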